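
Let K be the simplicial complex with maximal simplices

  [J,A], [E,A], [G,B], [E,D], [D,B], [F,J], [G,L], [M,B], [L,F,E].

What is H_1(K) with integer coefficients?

H_1 ≅ Z^2.

Order the vertices as A < B < D < E < F < G < J < L < M. Listing each simplex with vertices in this order, K has dimension 2 with simplices:

  0-simplices (9): A, B, D, E, F, G, J, L, M
  1-simplices (11): AE, AJ, BD, BG, BM, DE, EF, EL, FJ, FL, GL
  2-simplices (1): EFL

so the chain groups are C_0 ≅ Z^9, C_1 ≅ Z^11, C_2 ≅ Z^1.

The boundary map ∂_1: C_1 → C_0 sends each edge [p,q] (with p < q) to q − p. For instance
  ∂FL = L − F.
The 9×11 boundary matrix has rank 8 and Smith normal form diag(1,1,1,1,1,1,1,1).

Boundary ∂_2: C_2 → C_1 acts by ∂[p,q,r] = [q,r] − [p,r] + [p,q]. For instance
  ∂EFL = FL − EL + EF.
This gives a 11×1 integer matrix of rank 1; reducing to Smith normal form yields diagonal entries (1).

Reading off H_k = ker ∂_k / im ∂_{k+1}:

  H_1: rank ker ∂_1 − rank ∂_2 = (11 − 8) − 1 = 2, and the invariant factors of ∂_2 are all 1, so H_1 = Z^2.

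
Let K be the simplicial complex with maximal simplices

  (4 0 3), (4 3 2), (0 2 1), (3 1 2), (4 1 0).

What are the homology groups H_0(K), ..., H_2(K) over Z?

Fix the vertex order 0 < 1 < 2 < 3 < 4 and write every simplex with vertices in increasing order. Then dim K = 2 and the simplices of K are:

  0-simplices (5): [0], [1], [2], [3], [4]
  1-simplices (10): [0,1], [0,2], [0,3], [0,4], [1,2], [1,3], [1,4], [2,3], [2,4], [3,4]
  2-simplices (5): [0,1,2], [0,1,4], [0,3,4], [1,2,3], [2,3,4]

giving chain groups C_0 ≅ Z^5, C_1 ≅ Z^10, C_2 ≅ Z^5.

The boundary map ∂_1: C_1 → C_0 maps an edge to its endpoints' difference, ∂[p,q] = q − p. For instance
  ∂[0,3] = [3] − [0].
As a 5×10 matrix over Z this has rank 4, with invariant factors (1,1,1,1).

The boundary map ∂_2: C_2 → C_1 sends each 2-simplex [p,q,r] to [q,r] − [p,r] + [p,q]. For instance
  ∂[1,2,3] = [2,3] − [1,3] + [1,2],
  ∂[0,1,4] = [1,4] − [0,4] + [0,1].
This gives a 10×5 integer matrix of rank 5; reducing to Smith normal form yields diagonal entries (1,1,1,1,1).

Now H_k = ker ∂_k / im ∂_{k+1}, so:

  H_0: rank C_0 − rank ∂_1 = 5 − 4 = 1, and the invariant factors of ∂_1 are all 1, so H_0 = Z.
  H_1: rank ker ∂_1 − rank ∂_2 = (10 − 4) − 5 = 1, and the invariant factors of ∂_2 are all 1, so H_1 = Z.
  H_2: rank ker ∂_2 − rank ∂_3 = (5 − 5) − 0 = 0, and there is no ∂_3, so H_2 = 0.

(K is a triangulation of the Möbius band.)

H_0 = Z,  H_1 = Z,  H_2 = 0.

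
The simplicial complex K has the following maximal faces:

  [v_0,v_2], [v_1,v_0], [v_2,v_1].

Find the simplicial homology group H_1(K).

H_1 = Z.

We work with the vertex ordering v_0 < v_1 < v_2. The simplices of K, each written with vertices in increasing order, are:

  0-simplices (3): [v_0], [v_1], [v_2]
  1-simplices (3): [v_0,v_1], [v_0,v_2], [v_1,v_2]

so the chain groups are C_0 ≅ Z^3, C_1 ≅ Z^3.

∂_1: C_1 → C_0 sends each edge [p,q] (with p < q) to q − p. For instance
  ∂[v_0,v_1] = [v_1] − [v_0].
This gives a 3×3 integer matrix of rank 2; reducing to Smith normal form yields diagonal entries (1,1).

From H_k ≅ ker(∂_k) / im(∂_{k+1}) we obtain:

  H_1: rank ker ∂_1 − rank ∂_2 = (3 − 2) − 0 = 1, and there is no ∂_2, so H_1 ≅ Z.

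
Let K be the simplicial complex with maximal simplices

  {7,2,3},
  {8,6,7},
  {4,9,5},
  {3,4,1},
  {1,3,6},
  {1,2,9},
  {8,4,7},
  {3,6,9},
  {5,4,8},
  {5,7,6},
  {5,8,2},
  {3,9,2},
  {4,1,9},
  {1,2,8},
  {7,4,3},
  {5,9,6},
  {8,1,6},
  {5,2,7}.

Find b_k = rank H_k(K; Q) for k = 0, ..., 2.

K has 9 vertices, 27 edges, 18 triangles.
rank ∂_0 = 0, rank ∂_1 = 8 ⇒ b_0 = 9 − 0 − 8 = 1; all invariant factors of ∂_1 are 1 so no torsion. So H_0 ≅ Z.
rank ∂_1 = 8, rank ∂_2 = 18 ⇒ b_1 = 27 − 8 − 18 = 1; ∂_2 has invariant factor(s) [2] giving torsion. So H_1 ≅ Z ⊕ Z/2Z.
rank ∂_2 = 18, rank ∂_3 = 0 ⇒ b_2 = 18 − 18 − 0 = 0. So H_2 ≅ 0.

b_0 = 1, b_1 = 1, b_2 = 0.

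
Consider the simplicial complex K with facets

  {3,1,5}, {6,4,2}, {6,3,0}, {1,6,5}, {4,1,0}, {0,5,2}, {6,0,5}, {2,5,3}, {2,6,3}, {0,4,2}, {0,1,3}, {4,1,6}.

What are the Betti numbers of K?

Take the total order 0 < 1 < 2 < 3 < 4 < 5 < 6 on the vertex set. Then K (dimension 2) consists of the simplices:

  0-simplices (7): [0], [1], [2], [3], [4], [5], [6]
  1-simplices (18): [0,1], [0,2], [0,3], [0,4], [0,5], [0,6], [1,3], [1,4], [1,5], [1,6], [2,3], [2,4], [2,5], [2,6], [3,5], [3,6], [4,6], [5,6]
  2-simplices (12): [0,1,3], [0,1,4], [0,2,4], [0,2,5], [0,3,6], [0,5,6], [1,3,5], [1,4,6], [1,5,6], [2,3,5], [2,3,6], [2,4,6]

so the chain groups are C_0 ≅ Z^7, C_1 ≅ Z^18, C_2 ≅ Z^12.

∂_1: C_1 → C_0 sends each edge [p,q] (with p < q) to q − p.
This gives a 7×18 integer matrix of rank 6; reducing to Smith normal form yields diagonal entries (1,1,1,1,1,1).

Boundary ∂_2: C_2 → C_1 maps a triangle to the signed sum of its edges. For instance
  ∂[1,3,5] = [3,5] − [1,5] + [1,3],
  ∂[2,4,6] = [4,6] − [2,6] + [2,4].
The resulting 18×12 matrix has rank 12, and its Smith normal form has invariant factors (1,1,1,1,1,1,1,1,1,1,1,2).

From H_k ≅ ker(∂_k) / im(∂_{k+1}) we obtain:

  H_0: rank C_0 − rank ∂_1 = 7 − 6 = 1, and the invariant factors of ∂_1 are all 1, so H_0 ≅ Z.
  H_1: rank ker ∂_1 − rank ∂_2 = (18 − 6) − 12 = 0, and ∂_2 has invariant factor 2 > 1, so H_1 ≅ Z/2.
  H_2: rank ker ∂_2 − rank ∂_3 = (12 − 12) − 0 = 0, and there is no ∂_3, so H_2 ≅ 0.

Hence the Betti numbers are b_0 = 1, b_1 = 0, b_2 = 0.

b_0 = 1, b_1 = 0, b_2 = 0.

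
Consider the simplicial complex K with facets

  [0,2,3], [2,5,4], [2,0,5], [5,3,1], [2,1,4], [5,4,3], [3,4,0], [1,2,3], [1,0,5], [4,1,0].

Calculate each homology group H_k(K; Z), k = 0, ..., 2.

Order the vertices as 0 < 1 < 2 < 3 < 4 < 5. Listing each simplex with vertices in this order, K has dimension 2 with simplices:

  0-simplices (6): [0], [1], [2], [3], [4], [5]
  1-simplices (15): [0,1], [0,2], [0,3], [0,4], [0,5], [1,2], [1,3], [1,4], [1,5], [2,3], [2,4], [2,5], [3,4], [3,5], [4,5]
  2-simplices (10): [0,1,4], [0,1,5], [0,2,3], [0,2,5], [0,3,4], [1,2,3], [1,2,4], [1,3,5], [2,4,5], [3,4,5]

so the chain groups are C_0 ≅ Z^6, C_1 ≅ Z^15, C_2 ≅ Z^10.

The boundary map ∂_1: C_1 → C_0 sends each edge [p,q] (with p < q) to q − p. For instance
  ∂[0,1] = [1] − [0].
This gives a 6×15 integer matrix of rank 5; reducing to Smith normal form yields diagonal entries (1,1,1,1,1).

The boundary map ∂_2: C_2 → C_1 maps a triangle to the signed sum of its edges. For instance
  ∂[0,1,4] = [1,4] − [0,4] + [0,1],
  ∂[0,2,3] = [2,3] − [0,3] + [0,2].
This gives a 15×10 integer matrix of rank 10; reducing to Smith normal form yields diagonal entries (1,1,1,1,1,1,1,1,1,2).

From H_k ≅ ker(∂_k) / im(∂_{k+1}) we obtain:

  H_0: rank C_0 − rank ∂_1 = 6 − 5 = 1, and the invariant factors of ∂_1 are all 1, so H_0 = Z.
  H_1: rank ker ∂_1 − rank ∂_2 = (15 − 5) − 10 = 0, and ∂_2 has invariant factor 2 > 1, so H_1 = Z/2.
  H_2: rank ker ∂_2 − rank ∂_3 = (10 − 10) − 0 = 0, and there is no ∂_3, so H_2 = 0.

H_0 ≅ Z,  H_1 ≅ Z/2,  H_2 = 0.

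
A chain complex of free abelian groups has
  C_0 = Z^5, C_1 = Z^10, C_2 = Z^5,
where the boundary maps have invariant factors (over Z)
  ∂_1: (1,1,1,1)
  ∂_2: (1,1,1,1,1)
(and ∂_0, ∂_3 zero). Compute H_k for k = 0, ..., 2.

H_0 = Z,  H_1 = Z,  H_2 = 0.

H_0: b_0 = 5 − 0 − 4 = 1; torsion from ∂_1 factors > 1: none. So H_0 = Z.
H_1: b_1 = 10 − 4 − 5 = 1; torsion from ∂_2 factors > 1: none. So H_1 = Z.
H_2: b_2 = 5 − 5 − 0 = 0; torsion from ∂_3 factors > 1: none. So H_2 = 0.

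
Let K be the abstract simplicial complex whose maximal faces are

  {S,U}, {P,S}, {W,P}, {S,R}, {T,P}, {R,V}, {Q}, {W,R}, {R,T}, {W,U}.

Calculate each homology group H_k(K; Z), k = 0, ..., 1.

Take the total order P < Q < R < S < T < U < V < W on the vertex set. Then K (dimension 1) consists of the simplices:

  0-simplices (8): P, Q, R, S, T, U, V, W
  1-simplices (9): PS, PT, PW, RS, RT, RV, RW, SU, UW

giving chain groups C_0 ≅ Z^8, C_1 ≅ Z^9.

The boundary map ∂_1: C_1 → C_0 is given by ∂[p,q] = [q] − [p]. For instance
  ∂UW = W − U.
The 8×9 boundary matrix has rank 6 and Smith normal form diag(1,1,1,1,1,1).

Computing H_k = (kernel of ∂_k) / (image of ∂_{k+1}):

  H_0: rank C_0 − rank ∂_1 = 8 − 6 = 2, and the invariant factors of ∂_1 are all 1, so H_0 ≅ Z^2.
  H_1: rank ker ∂_1 − rank ∂_2 = (9 − 6) − 0 = 3, and there is no ∂_2, so H_1 ≅ Z^3.

As a check, the Euler characteristic is 8 − 9 = -1, which agrees with 2 − 3 = -1.

H_0 ≅ Z^2,  H_1 ≅ Z^3.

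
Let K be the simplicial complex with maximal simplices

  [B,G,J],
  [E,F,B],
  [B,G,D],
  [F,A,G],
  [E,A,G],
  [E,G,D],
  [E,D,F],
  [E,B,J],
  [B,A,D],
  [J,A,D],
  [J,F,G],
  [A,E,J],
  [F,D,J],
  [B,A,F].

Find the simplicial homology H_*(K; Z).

H_0 = Z,  H_1 = Z^2,  H_2 = Z.

Fix the vertex order A < B < D < E < F < G < J and write every simplex with vertices in increasing order. Then dim K = 2 and the simplices of K are:

  0-simplices (7): A, B, D, E, F, G, J
  1-simplices (21): AB, AD, AE, AF, AG, AJ, BD, BE, BF, BG, BJ, DE, DF, DG, DJ, EF, EG, EJ, FG, FJ, GJ
  2-simplices (14): ABD, ABF, ADJ, AEG, AEJ, AFG, BDG, BEF, BEJ, BGJ, DEF, DEG, DFJ, FGJ

Hence C_0 ≅ Z^7, C_1 ≅ Z^21, C_2 ≅ Z^14.

Boundary ∂_1: C_1 → C_0 maps an edge to its endpoints' difference, ∂[p,q] = q − p. For instance
  ∂DF = F − D.
As a 7×21 matrix over Z this has rank 6, with invariant factors (1,1,1,1,1,1).

∂_2: C_2 → C_1 sends each 2-simplex [p,q,r] to [q,r] − [p,r] + [p,q]. For instance
  ∂BEJ = EJ − BJ + BE,
  ∂FGJ = GJ − FJ + FG.
As a 21×14 matrix over Z this has rank 13, with invariant factors (1,1,1,1,1,1,1,1,1,1,1,1,1).

Reading off H_k = ker ∂_k / im ∂_{k+1}:

  H_0: rank C_0 − rank ∂_1 = 7 − 6 = 1, and the invariant factors of ∂_1 are all 1, so H_0 = Z.
  H_1: rank ker ∂_1 − rank ∂_2 = (21 − 6) − 13 = 2, and the invariant factors of ∂_2 are all 1, so H_1 = Z^2.
  H_2: rank ker ∂_2 − rank ∂_3 = (14 − 13) − 0 = 1, and there is no ∂_3, so H_2 = Z.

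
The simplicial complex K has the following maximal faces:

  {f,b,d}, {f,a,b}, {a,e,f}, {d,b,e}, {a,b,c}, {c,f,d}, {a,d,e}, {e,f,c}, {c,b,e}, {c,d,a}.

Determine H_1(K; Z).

H_1 ≅ Z/2Z.

Take the total order a < b < c < d < e < f on the vertex set. Then K (dimension 2) consists of the simplices:

  0-simplices (6): a, b, c, d, e, f
  1-simplices (15): ab, ac, ad, ae, af, bc, bd, be, bf, cd, ce, cf, de, df, ef
  2-simplices (10): abc, abf, acd, ade, aef, bce, bde, bdf, cdf, cef

Hence C_0 ≅ Z^6, C_1 ≅ Z^15, C_2 ≅ Z^10.

Boundary ∂_1: C_1 → C_0 maps an edge to its endpoints' difference, ∂[p,q] = q − p.
This gives a 6×15 integer matrix of rank 5; reducing to Smith normal form yields diagonal entries (1,1,1,1,1).

Boundary ∂_2: C_2 → C_1 maps a triangle to the signed sum of its edges. For instance
  ∂cdf = df − cf + cd,
  ∂abf = bf − af + ab.
As a 15×10 matrix over Z this has rank 10, with invariant factors (1,1,1,1,1,1,1,1,1,2).

Computing H_k = (kernel of ∂_k) / (image of ∂_{k+1}):

  H_1: rank ker ∂_1 − rank ∂_2 = (15 − 5) − 10 = 0, and ∂_2 has invariant factor 2 > 1, so H_1 = Z/2Z.

(K is a triangulation of the real projective plane RP^2.)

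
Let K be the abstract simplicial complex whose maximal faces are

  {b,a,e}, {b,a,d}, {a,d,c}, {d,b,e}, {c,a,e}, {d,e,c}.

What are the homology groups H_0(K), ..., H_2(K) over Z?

Take the total order a < b < c < d < e on the vertex set. Then K (dimension 2) consists of the simplices:

  0-simplices (5): a, b, c, d, e
  1-simplices (9): ab, ac, ad, ae, bd, be, cd, ce, de
  2-simplices (6): abd, abe, acd, ace, bde, cde

so the chain groups are C_0 ≅ Z^5, C_1 ≅ Z^9, C_2 ≅ Z^6.

∂_1: C_1 → C_0 is given by ∂[p,q] = [q] − [p].
The resulting 5×9 matrix has rank 4, and its Smith normal form has invariant factors (1,1,1,1).

The boundary map ∂_2: C_2 → C_1 maps a triangle to the signed sum of its edges. For instance
  ∂cde = de − ce + cd,
  ∂ace = ce − ae + ac.
The 9×6 boundary matrix has rank 5 and Smith normal form diag(1,1,1,1,1).

From H_k ≅ ker(∂_k) / im(∂_{k+1}) we obtain:

  H_0: rank C_0 − rank ∂_1 = 5 − 4 = 1, and the invariant factors of ∂_1 are all 1, so H_0 = Z.
  H_1: rank ker ∂_1 − rank ∂_2 = (9 − 4) − 5 = 0, and the invariant factors of ∂_2 are all 1, so H_1 = 0.
  H_2: rank ker ∂_2 − rank ∂_3 = (6 − 5) − 0 = 1, and there is no ∂_3, so H_2 = Z.

As a check, the Euler characteristic is 5 − 9 + 6 = 2, which agrees with 1 − 0 + 1 = 2.

H_0 = Z,  H_1 = 0,  H_2 = Z.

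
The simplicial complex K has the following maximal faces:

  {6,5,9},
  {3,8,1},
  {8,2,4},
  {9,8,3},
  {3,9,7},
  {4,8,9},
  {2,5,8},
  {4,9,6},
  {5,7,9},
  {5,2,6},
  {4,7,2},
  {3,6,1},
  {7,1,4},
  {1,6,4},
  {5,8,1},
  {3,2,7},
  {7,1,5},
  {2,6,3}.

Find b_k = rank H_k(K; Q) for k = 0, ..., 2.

b_0 = 1, b_1 = 2, b_2 = 1.

Take the total order 1 < 2 < 3 < 4 < 5 < 6 < 7 < 8 < 9 on the vertex set. Then K (dimension 2) consists of the simplices:

  0-simplices (9): [1], [2], [3], [4], [5], [6], [7], [8], [9]
  1-simplices (27): (27 of them)
  2-simplices (18): [1,3,6], [1,3,8], [1,4,6], [1,4,7], [1,5,7], [1,5,8], [2,3,6], [2,3,7], [2,4,7], [2,4,8], [2,5,6], [2,5,8], [3,7,9], [3,8,9], [4,6,9], [4,8,9], [5,6,9], [5,7,9]

giving chain groups C_0 ≅ Z^9, C_1 ≅ Z^27, C_2 ≅ Z^18.

The boundary map ∂_1: C_1 → C_0 is given by ∂[p,q] = [q] − [p]. For instance
  ∂[1,8] = [8] − [1].
As a 9×27 matrix over Z this has rank 8, with invariant factors (1,1,1,1,1,1,1,1).

Boundary ∂_2: C_2 → C_1 acts by ∂[p,q,r] = [q,r] − [p,r] + [p,q]. For instance
  ∂[1,4,7] = [4,7] − [1,7] + [1,4],
  ∂[1,3,6] = [3,6] − [1,6] + [1,3].
As a 27×18 matrix over Z this has rank 17, with invariant factors (1,1,1,1,1,1,1,1,1,1,1,1,1,1,1,1,1).

Computing H_k = (kernel of ∂_k) / (image of ∂_{k+1}):

  H_0: rank C_0 − rank ∂_1 = 9 − 8 = 1, and the invariant factors of ∂_1 are all 1, so H_0 ≅ Z.
  H_1: rank ker ∂_1 − rank ∂_2 = (27 − 8) − 17 = 2, and the invariant factors of ∂_2 are all 1, so H_1 ≅ Z^2.
  H_2: rank ker ∂_2 − rank ∂_3 = (18 − 17) − 0 = 1, and there is no ∂_3, so H_2 ≅ Z.

As a check, the Euler characteristic is 9 − 27 + 18 = 0, which agrees with 1 − 2 + 1 = 0.
(K is a triangulation of the torus T^2.)

Hence the Betti numbers are b_0 = 1, b_1 = 2, b_2 = 1.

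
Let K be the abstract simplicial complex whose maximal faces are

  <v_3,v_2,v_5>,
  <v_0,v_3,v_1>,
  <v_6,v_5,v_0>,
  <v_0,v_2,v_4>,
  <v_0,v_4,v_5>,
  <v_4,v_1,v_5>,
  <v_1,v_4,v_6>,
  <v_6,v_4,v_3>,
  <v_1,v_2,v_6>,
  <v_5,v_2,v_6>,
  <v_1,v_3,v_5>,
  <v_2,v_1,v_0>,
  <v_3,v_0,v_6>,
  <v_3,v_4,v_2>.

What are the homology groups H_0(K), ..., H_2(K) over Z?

Order the vertices as v_0 < v_1 < v_2 < v_3 < v_4 < v_5 < v_6. Listing each simplex with vertices in this order, K has dimension 2 with simplices:

  0-simplices (7): [v_0], [v_1], [v_2], [v_3], [v_4], [v_5], [v_6]
  1-simplices (21): (21 of them)
  2-simplices (14): (14 of them)

so the chain groups are C_0 ≅ Z^7, C_1 ≅ Z^21, C_2 ≅ Z^14.

The boundary map ∂_1: C_1 → C_0 sends each edge [p,q] (with p < q) to q − p.
The 7×21 boundary matrix has rank 6 and Smith normal form diag(1,1,1,1,1,1).

The boundary map ∂_2: C_2 → C_1 acts by ∂[p,q,r] = [q,r] − [p,r] + [p,q]. For instance
  ∂[v_2,v_3,v_4] = [v_3,v_4] − [v_2,v_4] + [v_2,v_3],
  ∂[v_1,v_4,v_5] = [v_4,v_5] − [v_1,v_5] + [v_1,v_4].
The 21×14 boundary matrix has rank 13 and Smith normal form diag(1,1,1,1,1,1,1,1,1,1,1,1,1).

Reading off H_k = ker ∂_k / im ∂_{k+1}:

  H_0: rank C_0 − rank ∂_1 = 7 − 6 = 1, and the invariant factors of ∂_1 are all 1, so H_0 ≅ Z.
  H_1: rank ker ∂_1 − rank ∂_2 = (21 − 6) − 13 = 2, and the invariant factors of ∂_2 are all 1, so H_1 ≅ Z^2.
  H_2: rank ker ∂_2 − rank ∂_3 = (14 − 13) − 0 = 1, and there is no ∂_3, so H_2 ≅ Z.

As a check, the Euler characteristic is 7 − 21 + 14 = 0, which agrees with 1 − 2 + 1 = 0.

H_0 = Z,  H_1 = Z^2,  H_2 = Z.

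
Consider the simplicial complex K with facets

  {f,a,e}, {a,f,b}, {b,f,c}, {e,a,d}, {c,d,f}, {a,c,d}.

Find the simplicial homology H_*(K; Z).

Order the vertices as a < b < c < d < e < f. Listing each simplex with vertices in this order, K has dimension 2 with simplices:

  0-simplices (6): a, b, c, d, e, f
  1-simplices (12): ab, ac, ad, ae, af, bc, bf, cd, cf, de, df, ef
  2-simplices (6): abf, acd, ade, aef, bcf, cdf

so the chain groups are C_0 ≅ Z^6, C_1 ≅ Z^12, C_2 ≅ Z^6.

Boundary ∂_1: C_1 → C_0 maps an edge to its endpoints' difference, ∂[p,q] = q − p.
The resulting 6×12 matrix has rank 5, and its Smith normal form has invariant factors (1,1,1,1,1).

∂_2: C_2 → C_1 acts by ∂[p,q,r] = [q,r] − [p,r] + [p,q]. For instance
  ∂acd = cd − ad + ac,
  ∂cdf = df − cf + cd.
The resulting 12×6 matrix has rank 6, and its Smith normal form has invariant factors (1,1,1,1,1,1).

Computing H_k = (kernel of ∂_k) / (image of ∂_{k+1}):

  H_0: rank C_0 − rank ∂_1 = 6 − 5 = 1, and the invariant factors of ∂_1 are all 1, so H_0 = Z.
  H_1: rank ker ∂_1 − rank ∂_2 = (12 − 5) − 6 = 1, and the invariant factors of ∂_2 are all 1, so H_1 = Z.
  H_2: rank ker ∂_2 − rank ∂_3 = (6 − 6) − 0 = 0, and there is no ∂_3, so H_2 = 0.

H_0 = Z,  H_1 = Z,  H_2 = 0.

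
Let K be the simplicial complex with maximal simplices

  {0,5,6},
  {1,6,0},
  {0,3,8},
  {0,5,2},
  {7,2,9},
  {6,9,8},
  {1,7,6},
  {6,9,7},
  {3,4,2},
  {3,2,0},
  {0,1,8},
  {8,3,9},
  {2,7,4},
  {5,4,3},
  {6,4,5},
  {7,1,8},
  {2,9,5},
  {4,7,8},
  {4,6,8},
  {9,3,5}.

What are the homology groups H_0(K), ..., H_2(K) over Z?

H_0 = Z,  H_1 = Z ⊕ Z/2,  H_2 = 0.

We work with the vertex ordering 0 < 1 < 2 < 3 < 4 < 5 < 6 < 7 < 8 < 9. The simplices of K, each written with vertices in increasing order, are:

  0-simplices (10): [0], [1], [2], [3], [4], [5], [6], [7], [8], [9]
  1-simplices (30): (30 of them)
  2-simplices (20): (20 of them)

so the chain groups are C_0 ≅ Z^10, C_1 ≅ Z^30, C_2 ≅ Z^20.

∂_1: C_1 → C_0 sends each edge [p,q] (with p < q) to q − p.
This gives a 10×30 integer matrix of rank 9; reducing to Smith normal form yields diagonal entries (1,1,1,1,1,1,1,1,1).

Boundary ∂_2: C_2 → C_1 maps a triangle to the signed sum of its edges. For instance
  ∂[0,3,8] = [3,8] − [0,8] + [0,3],
  ∂[2,4,7] = [4,7] − [2,7] + [2,4].
The 30×20 boundary matrix has rank 20 and Smith normal form diag(1,1,1,1,1,1,1,1,1,1,1,1,1,1,1,1,1,1,1,2).

Now H_k = ker ∂_k / im ∂_{k+1}, so:

  H_0: rank C_0 − rank ∂_1 = 10 − 9 = 1, and the invariant factors of ∂_1 are all 1, so H_0 ≅ Z.
  H_1: rank ker ∂_1 − rank ∂_2 = (30 − 9) − 20 = 1, and ∂_2 has invariant factor 2 > 1, so H_1 ≅ Z ⊕ Z/2.
  H_2: rank ker ∂_2 − rank ∂_3 = (20 − 20) − 0 = 0, and there is no ∂_3, so H_2 ≅ 0.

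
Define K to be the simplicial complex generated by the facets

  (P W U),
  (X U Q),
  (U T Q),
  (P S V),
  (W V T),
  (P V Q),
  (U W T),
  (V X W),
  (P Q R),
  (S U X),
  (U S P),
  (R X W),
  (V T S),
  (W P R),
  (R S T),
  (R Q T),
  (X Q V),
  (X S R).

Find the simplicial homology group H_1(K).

H_1 ≅ Z^2.

K has 9 vertices, 27 edges, 18 triangles.
rank ∂_1 = 8, rank ∂_2 = 17 ⇒ b_1 = 27 − 8 − 17 = 2; all invariant factors of ∂_2 are 1 so no torsion. So H_1 ≅ Z^2.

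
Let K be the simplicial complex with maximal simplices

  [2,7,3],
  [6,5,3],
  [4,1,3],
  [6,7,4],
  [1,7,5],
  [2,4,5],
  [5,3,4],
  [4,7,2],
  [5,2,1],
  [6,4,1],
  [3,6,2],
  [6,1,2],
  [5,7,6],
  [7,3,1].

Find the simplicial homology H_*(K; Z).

H_0 ≅ Z,  H_1 ≅ Z^2,  H_2 ≅ Z.

Fix the vertex order 1 < 2 < 3 < 4 < 5 < 6 < 7 and write every simplex with vertices in increasing order. Then dim K = 2 and the simplices of K are:

  0-simplices (7): [1], [2], [3], [4], [5], [6], [7]
  1-simplices (21): [1,2], [1,3], [1,4], [1,5], [1,6], [1,7], [2,3], [2,4], [2,5], [2,6], [2,7], [3,4], [3,5], [3,6], [3,7], [4,5], [4,6], [4,7], [5,6], [5,7], [6,7]
  2-simplices (14): [1,2,5], [1,2,6], [1,3,4], [1,3,7], [1,4,6], [1,5,7], [2,3,6], [2,3,7], [2,4,5], [2,4,7], [3,4,5], [3,5,6], [4,6,7], [5,6,7]

Hence C_0 ≅ Z^7, C_1 ≅ Z^21, C_2 ≅ Z^14.

Boundary ∂_1: C_1 → C_0 sends each edge [p,q] (with p < q) to q − p. For instance
  ∂[6,7] = [7] − [6].
As a 7×21 matrix over Z this has rank 6, with invariant factors (1,1,1,1,1,1).

∂_2: C_2 → C_1 acts by ∂[p,q,r] = [q,r] − [p,r] + [p,q]. For instance
  ∂[2,4,5] = [4,5] − [2,5] + [2,4],
  ∂[5,6,7] = [6,7] − [5,7] + [5,6].
The resulting 21×14 matrix has rank 13, and its Smith normal form has invariant factors (1,1,1,1,1,1,1,1,1,1,1,1,1).

From H_k ≅ ker(∂_k) / im(∂_{k+1}) we obtain:

  H_0: rank C_0 − rank ∂_1 = 7 − 6 = 1, and the invariant factors of ∂_1 are all 1, so H_0 ≅ Z.
  H_1: rank ker ∂_1 − rank ∂_2 = (21 − 6) − 13 = 2, and the invariant factors of ∂_2 are all 1, so H_1 ≅ Z^2.
  H_2: rank ker ∂_2 − rank ∂_3 = (14 − 13) − 0 = 1, and there is no ∂_3, so H_2 ≅ Z.

As a check, the Euler characteristic is 7 − 21 + 14 = 0, which agrees with 1 − 2 + 1 = 0.
(K is a triangulation of the torus T^2.)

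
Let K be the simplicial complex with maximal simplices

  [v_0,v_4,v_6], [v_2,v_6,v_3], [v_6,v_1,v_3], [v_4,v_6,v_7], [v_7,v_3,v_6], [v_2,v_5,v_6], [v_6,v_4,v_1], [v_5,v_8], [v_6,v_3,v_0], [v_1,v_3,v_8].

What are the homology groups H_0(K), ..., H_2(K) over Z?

Fix the vertex order v_0 < v_1 < v_2 < v_3 < v_4 < v_5 < v_6 < v_7 < v_8 and write every simplex with vertices in increasing order. Then dim K = 2 and the simplices of K are:

  0-simplices (9): [v_0], [v_1], [v_2], [v_3], [v_4], [v_5], [v_6], [v_7], [v_8]
  1-simplices (18): (18 of them)
  2-simplices (9): [v_0,v_3,v_6], [v_0,v_4,v_6], [v_1,v_3,v_6], [v_1,v_3,v_8], [v_1,v_4,v_6], [v_2,v_3,v_6], [v_2,v_5,v_6], [v_3,v_6,v_7], [v_4,v_6,v_7]

Hence C_0 ≅ Z^9, C_1 ≅ Z^18, C_2 ≅ Z^9.

The boundary map ∂_1: C_1 → C_0 is given by ∂[p,q] = [q] − [p]. For instance
  ∂[v_0,v_3] = [v_3] − [v_0].
This gives a 9×18 integer matrix of rank 8; reducing to Smith normal form yields diagonal entries (1,1,1,1,1,1,1,1).

Boundary ∂_2: C_2 → C_1 maps a triangle to the signed sum of its edges. For instance
  ∂[v_3,v_6,v_7] = [v_6,v_7] − [v_3,v_7] + [v_3,v_6],
  ∂[v_2,v_3,v_6] = [v_3,v_6] − [v_2,v_6] + [v_2,v_3].
This gives a 18×9 integer matrix of rank 9; reducing to Smith normal form yields diagonal entries (1,1,1,1,1,1,1,1,1).

From H_k ≅ ker(∂_k) / im(∂_{k+1}) we obtain:

  H_0: rank C_0 − rank ∂_1 = 9 − 8 = 1, and the invariant factors of ∂_1 are all 1, so H_0 ≅ Z.
  H_1: rank ker ∂_1 − rank ∂_2 = (18 − 8) − 9 = 1, and the invariant factors of ∂_2 are all 1, so H_1 ≅ Z.
  H_2: rank ker ∂_2 − rank ∂_3 = (9 − 9) − 0 = 0, and there is no ∂_3, so H_2 ≅ 0.

H_0 ≅ Z,  H_1 ≅ Z,  H_2 = 0.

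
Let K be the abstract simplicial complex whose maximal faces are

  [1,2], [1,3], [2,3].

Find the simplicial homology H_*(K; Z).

H_0 = Z,  H_1 = Z.

Take the total order 1 < 2 < 3 on the vertex set. Then K (dimension 1) consists of the simplices:

  0-simplices (3): [1], [2], [3]
  1-simplices (3): [1,2], [1,3], [2,3]

so the chain groups are C_0 ≅ Z^3, C_1 ≅ Z^3.

∂_1: C_1 → C_0 sends each edge [p,q] (with p < q) to q − p. For instance
  ∂[1,2] = [2] − [1].
The 3×3 boundary matrix has rank 2 and Smith normal form diag(1,1).

From H_k ≅ ker(∂_k) / im(∂_{k+1}) we obtain:

  H_0: rank C_0 − rank ∂_1 = 3 − 2 = 1, and the invariant factors of ∂_1 are all 1, so H_0 ≅ Z.
  H_1: rank ker ∂_1 − rank ∂_2 = (3 − 2) − 0 = 1, and there is no ∂_2, so H_1 ≅ Z.

As a check, the Euler characteristic is 3 − 3 = 0, which agrees with 1 − 1 = 0.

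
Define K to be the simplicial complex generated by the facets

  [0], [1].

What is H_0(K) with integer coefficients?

Take the total order 0 < 1 on the vertex set. Then K (dimension 0) consists of the simplices:

  0-simplices (2): [0], [1]

so the chain groups are C_0 ≅ Z^2.

Now H_k = ker ∂_k / im ∂_{k+1}, so:

  H_0: rank C_0 − rank ∂_1 = 2 − 0 = 2, and there is no ∂_1, so H_0 = Z^2.

(K is a triangulation of a set of 2 points.)

H_0 = Z^2.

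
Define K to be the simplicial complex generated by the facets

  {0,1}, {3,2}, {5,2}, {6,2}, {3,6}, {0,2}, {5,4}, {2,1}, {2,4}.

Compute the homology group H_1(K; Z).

H_1 = Z^3.

We work with the vertex ordering 0 < 1 < 2 < 3 < 4 < 5 < 6. The simplices of K, each written with vertices in increasing order, are:

  0-simplices (7): [0], [1], [2], [3], [4], [5], [6]
  1-simplices (9): [0,1], [0,2], [1,2], [2,3], [2,4], [2,5], [2,6], [3,6], [4,5]

so the chain groups are C_0 ≅ Z^7, C_1 ≅ Z^9.

∂_1: C_1 → C_0 is given by ∂[p,q] = [q] − [p]. For instance
  ∂[2,4] = [4] − [2].
The 7×9 boundary matrix has rank 6 and Smith normal form diag(1,1,1,1,1,1).

Computing H_k = (kernel of ∂_k) / (image of ∂_{k+1}):

  H_1: rank ker ∂_1 − rank ∂_2 = (9 − 6) − 0 = 3, and there is no ∂_2, so H_1 ≅ Z^3.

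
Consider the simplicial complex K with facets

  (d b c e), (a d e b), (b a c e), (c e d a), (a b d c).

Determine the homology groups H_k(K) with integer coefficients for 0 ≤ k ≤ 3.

H_0 = Z,  H_1 = 0,  H_2 = 0,  H_3 = Z.

K has 5 vertices, 10 edges, 10 triangles, 5 3-simplices.
rank ∂_0 = 0, rank ∂_1 = 4 ⇒ b_0 = 5 − 0 − 4 = 1; all invariant factors of ∂_1 are 1 so no torsion. So H_0 ≅ Z.
rank ∂_1 = 4, rank ∂_2 = 6 ⇒ b_1 = 10 − 4 − 6 = 0; all invariant factors of ∂_2 are 1 so no torsion. So H_1 ≅ 0.
rank ∂_2 = 6, rank ∂_3 = 4 ⇒ b_2 = 10 − 6 − 4 = 0; all invariant factors of ∂_3 are 1 so no torsion. So H_2 ≅ 0.
rank ∂_3 = 4, rank ∂_4 = 0 ⇒ b_3 = 5 − 4 − 0 = 1. So H_3 ≅ Z.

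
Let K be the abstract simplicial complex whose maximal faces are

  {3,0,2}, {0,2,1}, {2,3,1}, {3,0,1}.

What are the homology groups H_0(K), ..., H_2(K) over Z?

K has 4 vertices, 6 edges, 4 triangles.
rank ∂_0 = 0, rank ∂_1 = 3 ⇒ b_0 = 4 − 0 − 3 = 1; all invariant factors of ∂_1 are 1 so no torsion. So H_0 ≅ Z.
rank ∂_1 = 3, rank ∂_2 = 3 ⇒ b_1 = 6 − 3 − 3 = 0; all invariant factors of ∂_2 are 1 so no torsion. So H_1 ≅ 0.
rank ∂_2 = 3, rank ∂_3 = 0 ⇒ b_2 = 4 − 3 − 0 = 1. So H_2 ≅ Z.

H_0 = Z,  H_1 = 0,  H_2 = Z.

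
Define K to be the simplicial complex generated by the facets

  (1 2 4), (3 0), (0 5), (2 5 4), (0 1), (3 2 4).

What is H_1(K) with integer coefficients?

Take the total order 0 < 1 < 2 < 3 < 4 < 5 on the vertex set. Then K (dimension 2) consists of the simplices:

  0-simplices (6): [0], [1], [2], [3], [4], [5]
  1-simplices (10): [0,1], [0,3], [0,5], [1,2], [1,4], [2,3], [2,4], [2,5], [3,4], [4,5]
  2-simplices (3): [1,2,4], [2,3,4], [2,4,5]

so the chain groups are C_0 ≅ Z^6, C_1 ≅ Z^10, C_2 ≅ Z^3.

∂_1: C_1 → C_0 maps an edge to its endpoints' difference, ∂[p,q] = q − p. For instance
  ∂[2,3] = [3] − [2].
This gives a 6×10 integer matrix of rank 5; reducing to Smith normal form yields diagonal entries (1,1,1,1,1).

The boundary map ∂_2: C_2 → C_1 sends each 2-simplex [p,q,r] to [q,r] − [p,r] + [p,q]. For instance
  ∂[2,3,4] = [3,4] − [2,4] + [2,3],
  ∂[1,2,4] = [2,4] − [1,4] + [1,2].
This gives a 10×3 integer matrix of rank 3; reducing to Smith normal form yields diagonal entries (1,1,1).

Now H_k = ker ∂_k / im ∂_{k+1}, so:

  H_1: rank ker ∂_1 − rank ∂_2 = (10 − 5) − 3 = 2, and the invariant factors of ∂_2 are all 1, so H_1 ≅ Z^2.

H_1 = Z^2.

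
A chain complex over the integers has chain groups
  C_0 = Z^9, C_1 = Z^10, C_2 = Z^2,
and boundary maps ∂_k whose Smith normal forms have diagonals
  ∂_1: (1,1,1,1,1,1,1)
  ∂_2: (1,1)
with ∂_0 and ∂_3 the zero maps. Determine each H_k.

H_0: b_0 = 9 − 0 − 7 = 2; torsion from ∂_1 factors > 1: none. So H_0 = Z^2.
H_1: b_1 = 10 − 7 − 2 = 1; torsion from ∂_2 factors > 1: none. So H_1 = Z.
H_2: b_2 = 2 − 2 − 0 = 0; torsion from ∂_3 factors > 1: none. So H_2 = 0.

H_0 = Z^2,  H_1 = Z,  H_2 = 0.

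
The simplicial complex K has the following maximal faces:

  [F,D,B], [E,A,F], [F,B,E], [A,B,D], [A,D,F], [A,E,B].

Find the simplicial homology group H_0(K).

Fix the vertex order A < B < D < E < F and write every simplex with vertices in increasing order. Then dim K = 2 and the simplices of K are:

  0-simplices (5): A, B, D, E, F
  1-simplices (9): AB, AD, AE, AF, BD, BE, BF, DF, EF
  2-simplices (6): ABD, ABE, ADF, AEF, BDF, BEF

so the chain groups are C_0 ≅ Z^5, C_1 ≅ Z^9, C_2 ≅ Z^6.

The boundary map ∂_1: C_1 → C_0 is given by ∂[p,q] = [q] − [p]. For instance
  ∂AB = B − A.
The resulting 5×9 matrix has rank 4, and its Smith normal form has invariant factors (1,1,1,1).

∂_2: C_2 → C_1 acts by ∂[p,q,r] = [q,r] − [p,r] + [p,q]. For instance
  ∂ADF = DF − AF + AD,
  ∂ABE = BE − AE + AB.
The 9×6 boundary matrix has rank 5 and Smith normal form diag(1,1,1,1,1).

Now H_k = ker ∂_k / im ∂_{k+1}, so:

  H_0: rank C_0 − rank ∂_1 = 5 − 4 = 1, and the invariant factors of ∂_1 are all 1, so H_0 ≅ Z.

H_0 ≅ Z.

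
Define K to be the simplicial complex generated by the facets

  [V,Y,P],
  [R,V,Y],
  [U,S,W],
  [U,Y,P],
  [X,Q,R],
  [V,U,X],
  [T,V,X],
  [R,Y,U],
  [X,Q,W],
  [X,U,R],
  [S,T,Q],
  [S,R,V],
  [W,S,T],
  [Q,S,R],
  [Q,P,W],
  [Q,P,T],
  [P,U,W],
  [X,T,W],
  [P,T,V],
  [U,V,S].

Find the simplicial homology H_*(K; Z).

H_0 = Z,  H_1 = Z ⊕ Z/2Z,  H_2 = 0.

Take the total order P < Q < R < S < T < U < V < W < X < Y on the vertex set. Then K (dimension 2) consists of the simplices:

  0-simplices (10): P, Q, R, S, T, U, V, W, X, Y
  1-simplices (30): PQ, PT, PU, PV, PW, PY, QR, QS, QT, QW, QX, RS, RU, RV, RX, RY, ST, SU, SV, SW, TV, TW, TX, UV, UW, UX, UY, VX, VY, WX
  2-simplices (20): PQT, PQW, PTV, PUW, PUY, PVY, QRS, QRX, QST, QWX, RSV, RUX, RUY, RVY, STW, SUV, SUW, TVX, TWX, UVX

so the chain groups are C_0 ≅ Z^10, C_1 ≅ Z^30, C_2 ≅ Z^20.

∂_1: C_1 → C_0 sends each edge [p,q] (with p < q) to q − p. For instance
  ∂PT = T − P.
The resulting 10×30 matrix has rank 9, and its Smith normal form has invariant factors (1,1,1,1,1,1,1,1,1).

∂_2: C_2 → C_1 acts by ∂[p,q,r] = [q,r] − [p,r] + [p,q]. For instance
  ∂PTV = TV − PV + PT,
  ∂PUY = UY − PY + PU.
This gives a 30×20 integer matrix of rank 20; reducing to Smith normal form yields diagonal entries (1,1,1,1,1,1,1,1,1,1,1,1,1,1,1,1,1,1,1,2).

Reading off H_k = ker ∂_k / im ∂_{k+1}:

  H_0: rank C_0 − rank ∂_1 = 10 − 9 = 1, and the invariant factors of ∂_1 are all 1, so H_0 = Z.
  H_1: rank ker ∂_1 − rank ∂_2 = (30 − 9) − 20 = 1, and ∂_2 has invariant factor 2 > 1, so H_1 = Z ⊕ Z/2Z.
  H_2: rank ker ∂_2 − rank ∂_3 = (20 − 20) − 0 = 0, and there is no ∂_3, so H_2 = 0.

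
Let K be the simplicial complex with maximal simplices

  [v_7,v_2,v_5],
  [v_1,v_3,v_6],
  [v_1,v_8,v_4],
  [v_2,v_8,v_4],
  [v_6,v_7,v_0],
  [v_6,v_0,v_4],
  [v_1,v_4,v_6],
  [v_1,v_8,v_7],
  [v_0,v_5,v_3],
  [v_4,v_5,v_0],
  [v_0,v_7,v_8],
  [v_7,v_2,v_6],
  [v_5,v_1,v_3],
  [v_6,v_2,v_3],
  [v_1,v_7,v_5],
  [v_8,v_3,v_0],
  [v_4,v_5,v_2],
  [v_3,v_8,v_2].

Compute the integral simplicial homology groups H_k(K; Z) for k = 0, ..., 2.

We work with the vertex ordering v_0 < v_1 < v_2 < v_3 < v_4 < v_5 < v_6 < v_7 < v_8. The simplices of K, each written with vertices in increasing order, are:

  0-simplices (9): [v_0], [v_1], [v_2], [v_3], [v_4], [v_5], [v_6], [v_7], [v_8]
  1-simplices (27): (27 of them)
  2-simplices (18): (18 of them)

giving chain groups C_0 ≅ Z^9, C_1 ≅ Z^27, C_2 ≅ Z^18.

∂_1: C_1 → C_0 maps an edge to its endpoints' difference, ∂[p,q] = q − p. For instance
  ∂[v_4,v_8] = [v_8] − [v_4].
As a 9×27 matrix over Z this has rank 8, with invariant factors (1,1,1,1,1,1,1,1).

The boundary map ∂_2: C_2 → C_1 maps a triangle to the signed sum of its edges. For instance
  ∂[v_0,v_6,v_7] = [v_6,v_7] − [v_0,v_7] + [v_0,v_6],
  ∂[v_1,v_3,v_6] = [v_3,v_6] − [v_1,v_6] + [v_1,v_3].
As a 27×18 matrix over Z this has rank 17, with invariant factors (1,1,1,1,1,1,1,1,1,1,1,1,1,1,1,1,1).

Now H_k = ker ∂_k / im ∂_{k+1}, so:

  H_0: rank C_0 − rank ∂_1 = 9 − 8 = 1, and the invariant factors of ∂_1 are all 1, so H_0 ≅ Z.
  H_1: rank ker ∂_1 − rank ∂_2 = (27 − 8) − 17 = 2, and the invariant factors of ∂_2 are all 1, so H_1 ≅ Z^2.
  H_2: rank ker ∂_2 − rank ∂_3 = (18 − 17) − 0 = 1, and there is no ∂_3, so H_2 ≅ Z.

As a check, the Euler characteristic is 9 − 27 + 18 = 0, which agrees with 1 − 2 + 1 = 0.

H_0 = Z,  H_1 = Z^2,  H_2 = Z.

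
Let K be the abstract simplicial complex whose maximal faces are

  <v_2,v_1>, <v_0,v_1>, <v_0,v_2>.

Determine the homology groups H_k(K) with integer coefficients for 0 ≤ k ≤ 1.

H_0 ≅ Z,  H_1 ≅ Z.

Fix the vertex order v_0 < v_1 < v_2 and write every simplex with vertices in increasing order. Then dim K = 1 and the simplices of K are:

  0-simplices (3): [v_0], [v_1], [v_2]
  1-simplices (3): [v_0,v_1], [v_0,v_2], [v_1,v_2]

Hence C_0 ≅ Z^3, C_1 ≅ Z^3.

∂_1: C_1 → C_0 is given by ∂[p,q] = [q] − [p]. For instance
  ∂[v_1,v_2] = [v_2] − [v_1].
As a 3×3 matrix over Z this has rank 2, with invariant factors (1,1).

Reading off H_k = ker ∂_k / im ∂_{k+1}:

  H_0: rank C_0 − rank ∂_1 = 3 − 2 = 1, and the invariant factors of ∂_1 are all 1, so H_0 = Z.
  H_1: rank ker ∂_1 − rank ∂_2 = (3 − 2) − 0 = 1, and there is no ∂_2, so H_1 = Z.

(K is a triangulation of the circle S^1.)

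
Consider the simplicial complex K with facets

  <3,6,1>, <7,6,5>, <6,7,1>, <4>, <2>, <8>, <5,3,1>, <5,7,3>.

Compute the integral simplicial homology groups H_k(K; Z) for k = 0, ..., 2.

We work with the vertex ordering 1 < 2 < 3 < 4 < 5 < 6 < 7 < 8. The simplices of K, each written with vertices in increasing order, are:

  0-simplices (8): [1], [2], [3], [4], [5], [6], [7], [8]
  1-simplices (10): [1,3], [1,5], [1,6], [1,7], [3,5], [3,6], [3,7], [5,6], [5,7], [6,7]
  2-simplices (5): [1,3,5], [1,3,6], [1,6,7], [3,5,7], [5,6,7]

Hence C_0 ≅ Z^8, C_1 ≅ Z^10, C_2 ≅ Z^5.

∂_1: C_1 → C_0 sends each edge [p,q] (with p < q) to q − p. For instance
  ∂[3,6] = [6] − [3].
The resulting 8×10 matrix has rank 4, and its Smith normal form has invariant factors (1,1,1,1).

The boundary map ∂_2: C_2 → C_1 sends each 2-simplex [p,q,r] to [q,r] − [p,r] + [p,q]. For instance
  ∂[1,3,5] = [3,5] − [1,5] + [1,3],
  ∂[1,6,7] = [6,7] − [1,7] + [1,6].
This gives a 10×5 integer matrix of rank 5; reducing to Smith normal form yields diagonal entries (1,1,1,1,1).

Computing H_k = (kernel of ∂_k) / (image of ∂_{k+1}):

  H_0: rank C_0 − rank ∂_1 = 8 − 4 = 4, and the invariant factors of ∂_1 are all 1, so H_0 ≅ Z^4.
  H_1: rank ker ∂_1 − rank ∂_2 = (10 − 4) − 5 = 1, and the invariant factors of ∂_2 are all 1, so H_1 ≅ Z.
  H_2: rank ker ∂_2 − rank ∂_3 = (5 − 5) − 0 = 0, and there is no ∂_3, so H_2 ≅ 0.

H_0 = Z^4,  H_1 = Z,  H_2 = 0.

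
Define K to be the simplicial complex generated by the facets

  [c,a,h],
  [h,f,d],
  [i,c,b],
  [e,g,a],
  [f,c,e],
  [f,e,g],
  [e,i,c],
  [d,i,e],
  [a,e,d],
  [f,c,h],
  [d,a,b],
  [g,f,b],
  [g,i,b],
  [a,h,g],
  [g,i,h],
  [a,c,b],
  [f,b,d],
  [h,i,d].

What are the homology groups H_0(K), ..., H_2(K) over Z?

H_0 ≅ Z,  H_1 ≅ Z^2,  H_2 ≅ Z.

Take the total order a < b < c < d < e < f < g < h < i on the vertex set. Then K (dimension 2) consists of the simplices:

  0-simplices (9): a, b, c, d, e, f, g, h, i
  1-simplices (27): ab, ac, ad, ae, ag, ah, bc, bd, bf, bg, bi, ce, cf, ch, ci, de, df, dh, di, ef, eg, ei, fg, fh, gh, gi, hi
  2-simplices (18): abc, abd, ach, ade, aeg, agh, bci, bdf, bfg, bgi, cef, cei, cfh, dei, dfh, dhi, efg, ghi

so the chain groups are C_0 ≅ Z^9, C_1 ≅ Z^27, C_2 ≅ Z^18.

∂_1: C_1 → C_0 maps an edge to its endpoints' difference, ∂[p,q] = q − p. For instance
  ∂ad = d − a.
As a 9×27 matrix over Z this has rank 8, with invariant factors (1,1,1,1,1,1,1,1).

Boundary ∂_2: C_2 → C_1 sends each 2-simplex [p,q,r] to [q,r] − [p,r] + [p,q]. For instance
  ∂cfh = fh − ch + cf,
  ∂bgi = gi − bi + bg.
The resulting 27×18 matrix has rank 17, and its Smith normal form has invariant factors (1,1,1,1,1,1,1,1,1,1,1,1,1,1,1,1,1).

Now H_k = ker ∂_k / im ∂_{k+1}, so:

  H_0: rank C_0 − rank ∂_1 = 9 − 8 = 1, and the invariant factors of ∂_1 are all 1, so H_0 = Z.
  H_1: rank ker ∂_1 − rank ∂_2 = (27 − 8) − 17 = 2, and the invariant factors of ∂_2 are all 1, so H_1 = Z^2.
  H_2: rank ker ∂_2 − rank ∂_3 = (18 − 17) − 0 = 1, and there is no ∂_3, so H_2 = Z.

As a check, the Euler characteristic is 9 − 27 + 18 = 0, which agrees with 1 − 2 + 1 = 0.
(K is a triangulation of the torus T^2.)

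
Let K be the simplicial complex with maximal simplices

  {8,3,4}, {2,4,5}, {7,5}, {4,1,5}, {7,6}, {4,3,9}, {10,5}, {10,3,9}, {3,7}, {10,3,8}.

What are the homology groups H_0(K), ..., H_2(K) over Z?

We work with the vertex ordering 1 < 2 < 3 < 4 < 5 < 6 < 7 < 8 < 9 < 10. The simplices of K, each written with vertices in increasing order, are:

  0-simplices (10): [1], [2], [3], [4], [5], [6], [7], [8], [9], [10]
  1-simplices (17): [1,4], [1,5], [2,4], [2,5], [3,4], [3,7], [3,8], [3,9], [3,10], [4,5], [4,8], [4,9], [5,7], [5,10], [6,7], [8,10], [9,10]
  2-simplices (6): [1,4,5], [2,4,5], [3,4,8], [3,4,9], [3,8,10], [3,9,10]

so the chain groups are C_0 ≅ Z^10, C_1 ≅ Z^17, C_2 ≅ Z^6.

The boundary map ∂_1: C_1 → C_0 is given by ∂[p,q] = [q] − [p].
The resulting 10×17 matrix has rank 9, and its Smith normal form has invariant factors (1,1,1,1,1,1,1,1,1).

The boundary map ∂_2: C_2 → C_1 sends each 2-simplex [p,q,r] to [q,r] − [p,r] + [p,q]. For instance
  ∂[3,8,10] = [8,10] − [3,10] + [3,8],
  ∂[3,4,8] = [4,8] − [3,8] + [3,4].
As a 17×6 matrix over Z this has rank 6, with invariant factors (1,1,1,1,1,1).

Computing H_k = (kernel of ∂_k) / (image of ∂_{k+1}):

  H_0: rank C_0 − rank ∂_1 = 10 − 9 = 1, and the invariant factors of ∂_1 are all 1, so H_0 = Z.
  H_1: rank ker ∂_1 − rank ∂_2 = (17 − 9) − 6 = 2, and the invariant factors of ∂_2 are all 1, so H_1 = Z^2.
  H_2: rank ker ∂_2 − rank ∂_3 = (6 − 6) − 0 = 0, and there is no ∂_3, so H_2 = 0.

As a check, the Euler characteristic is 10 − 17 + 6 = -1, which agrees with 1 − 2 + 0 = -1.

H_0 = Z,  H_1 = Z^2,  H_2 = 0.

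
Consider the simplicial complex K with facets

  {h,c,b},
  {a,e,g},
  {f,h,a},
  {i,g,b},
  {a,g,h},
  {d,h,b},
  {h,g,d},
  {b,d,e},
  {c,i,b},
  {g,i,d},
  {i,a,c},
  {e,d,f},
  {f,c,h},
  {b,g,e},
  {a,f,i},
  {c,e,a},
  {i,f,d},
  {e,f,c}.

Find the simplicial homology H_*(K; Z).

K has 9 vertices, 27 edges, 18 triangles.
rank ∂_0 = 0, rank ∂_1 = 8 ⇒ b_0 = 9 − 0 − 8 = 1; all invariant factors of ∂_1 are 1 so no torsion. So H_0 = Z.
rank ∂_1 = 8, rank ∂_2 = 18 ⇒ b_1 = 27 − 8 − 18 = 1; ∂_2 has invariant factor(s) [2] giving torsion. So H_1 = Z ⊕ Z/2.
rank ∂_2 = 18, rank ∂_3 = 0 ⇒ b_2 = 18 − 18 − 0 = 0. So H_2 = 0.

H_0 ≅ Z,  H_1 ≅ Z ⊕ Z/2,  H_2 = 0.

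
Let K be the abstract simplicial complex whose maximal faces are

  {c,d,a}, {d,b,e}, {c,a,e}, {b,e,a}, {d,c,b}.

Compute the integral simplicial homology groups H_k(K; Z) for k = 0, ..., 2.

H_0 = Z,  H_1 = Z,  H_2 = 0.

Take the total order a < b < c < d < e on the vertex set. Then K (dimension 2) consists of the simplices:

  0-simplices (5): a, b, c, d, e
  1-simplices (10): ab, ac, ad, ae, bc, bd, be, cd, ce, de
  2-simplices (5): abe, acd, ace, bcd, bde

Hence C_0 ≅ Z^5, C_1 ≅ Z^10, C_2 ≅ Z^5.

The boundary map ∂_1: C_1 → C_0 is given by ∂[p,q] = [q] − [p].
This gives a 5×10 integer matrix of rank 4; reducing to Smith normal form yields diagonal entries (1,1,1,1).

Boundary ∂_2: C_2 → C_1 acts by ∂[p,q,r] = [q,r] − [p,r] + [p,q]. For instance
  ∂bde = de − be + bd,
  ∂ace = ce − ae + ac.
The 10×5 boundary matrix has rank 5 and Smith normal form diag(1,1,1,1,1).

Now H_k = ker ∂_k / im ∂_{k+1}, so:

  H_0: rank C_0 − rank ∂_1 = 5 − 4 = 1, and the invariant factors of ∂_1 are all 1, so H_0 = Z.
  H_1: rank ker ∂_1 − rank ∂_2 = (10 − 4) − 5 = 1, and the invariant factors of ∂_2 are all 1, so H_1 = Z.
  H_2: rank ker ∂_2 − rank ∂_3 = (5 − 5) − 0 = 0, and there is no ∂_3, so H_2 = 0.

(K is a triangulation of the Möbius band.)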